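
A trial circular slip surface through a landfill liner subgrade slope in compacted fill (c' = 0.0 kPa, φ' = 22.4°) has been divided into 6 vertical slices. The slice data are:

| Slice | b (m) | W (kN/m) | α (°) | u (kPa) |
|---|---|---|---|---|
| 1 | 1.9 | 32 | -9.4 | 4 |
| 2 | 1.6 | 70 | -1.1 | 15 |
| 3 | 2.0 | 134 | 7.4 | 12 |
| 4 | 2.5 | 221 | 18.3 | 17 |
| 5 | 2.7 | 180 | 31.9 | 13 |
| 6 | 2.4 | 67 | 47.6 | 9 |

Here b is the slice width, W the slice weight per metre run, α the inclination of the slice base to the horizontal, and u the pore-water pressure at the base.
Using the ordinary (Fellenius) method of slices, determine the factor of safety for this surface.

FS = 0.86

Ordinary method of slices: FS = Σ[c'·Δl_i + (W_i cosα_i − u_i·Δl_i)·tanφ'] / Σ W_i sinα_i, with Δl_i = b_i / cosα_i.
Slice 1: Δl = 1.9/cos(-9.4°) = 1.926 m; N'_1 = 32·cos(-9.4°) − 4·1.926 = 23.9; c'Δl = 0.00; W sinα = -5.2
Slice 2: Δl = 1.6/cos(-1.1°) = 1.600 m; N'_2 = 70·cos(-1.1°) − 15·1.600 = 46.0; c'Δl = 0.00; W sinα = -1.3
Slice 3: Δl = 2.0/cos7.4° = 2.017 m; N'_3 = 134·cos7.4° − 12·2.017 = 108.7; c'Δl = 0.00; W sinα = 17.3
Slice 4: Δl = 2.5/cos18.3° = 2.633 m; N'_4 = 221·cos18.3° − 17·2.633 = 165.1; c'Δl = 0.00; W sinα = 69.4
Slice 5: Δl = 2.7/cos31.9° = 3.180 m; N'_5 = 180·cos31.9° − 13·3.180 = 111.5; c'Δl = 0.00; W sinα = 95.1
Slice 6: Δl = 2.4/cos47.6° = 3.559 m; N'_6 = 67·cos47.6° − 9·3.559 = 13.1; c'Δl = 0.00; W sinα = 49.5
Σc'Δl = 0.0 kN/m; ΣN' = 468.2 kN/m; ΣW sinα = 224.7 kN/m
Resisting = 0.0 + 468.2·tan22.4° = 0.0 + 193.0 = 193.0 kN/m
FS = 193.0 / 224.7 = 0.859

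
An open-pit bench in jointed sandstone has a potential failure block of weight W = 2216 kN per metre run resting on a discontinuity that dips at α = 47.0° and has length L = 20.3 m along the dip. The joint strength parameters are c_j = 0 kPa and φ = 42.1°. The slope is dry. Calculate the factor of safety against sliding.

FS = 0.84

Resolving the block weight along and normal to the plane and applying the Mohr–Coulomb strength on the joint:
N' = W cosα = 2216·cos47.0° = 1511.3 kN/m
Driving force T = W sinα = 2216·sin47.0° = 1620.7 kN/m
Resisting force R = c_j·L + N'·tanφ = 0·20.3 + 1511.3·tan42.1° = 0.0 + 1365.6 = 1365.6 kN/m
FS = R / T = 1365.6 / 1620.7 = 0.843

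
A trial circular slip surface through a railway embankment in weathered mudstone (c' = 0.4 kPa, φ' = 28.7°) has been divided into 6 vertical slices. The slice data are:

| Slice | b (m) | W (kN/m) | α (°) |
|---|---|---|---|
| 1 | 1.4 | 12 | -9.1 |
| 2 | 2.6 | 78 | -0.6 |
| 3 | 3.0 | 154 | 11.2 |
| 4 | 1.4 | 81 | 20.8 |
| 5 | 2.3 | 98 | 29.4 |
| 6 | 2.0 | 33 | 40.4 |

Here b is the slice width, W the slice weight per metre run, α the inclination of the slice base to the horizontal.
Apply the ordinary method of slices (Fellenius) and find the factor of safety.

Ordinary method of slices: FS = Σ[c'·Δl_i + (W_i cosα_i)·tanφ'] / Σ W_i sinα_i, with Δl_i = b_i / cosα_i.
Slice 1: Δl = 1.4/cos(-9.1°) = 1.418 m; N'_1 = 12·cos(-9.1°) = 11.8; c'Δl = 0.57; W sinα = -1.9
Slice 2: Δl = 2.6/cos(-0.6°) = 2.600 m; N'_2 = 78·cos(-0.6°) = 78.0; c'Δl = 1.04; W sinα = -0.8
Slice 3: Δl = 3.0/cos11.2° = 3.058 m; N'_3 = 154·cos11.2° = 151.1; c'Δl = 1.22; W sinα = 29.9
Slice 4: Δl = 1.4/cos20.8° = 1.498 m; N'_4 = 81·cos20.8° = 75.7; c'Δl = 0.60; W sinα = 28.8
Slice 5: Δl = 2.3/cos29.4° = 2.640 m; N'_5 = 98·cos29.4° = 85.4; c'Δl = 1.06; W sinα = 48.1
Slice 6: Δl = 2.0/cos40.4° = 2.626 m; N'_6 = 33·cos40.4° = 25.1; c'Δl = 1.05; W sinα = 21.4
Σc'Δl = 5.5 kN/m; ΣN' = 427.1 kN/m; ΣW sinα = 125.5 kN/m
Resisting = 5.5 + 427.1·tan28.7° = 5.5 + 233.9 = 239.4 kN/m
FS = 239.4 / 125.5 = 1.908

FS = 1.91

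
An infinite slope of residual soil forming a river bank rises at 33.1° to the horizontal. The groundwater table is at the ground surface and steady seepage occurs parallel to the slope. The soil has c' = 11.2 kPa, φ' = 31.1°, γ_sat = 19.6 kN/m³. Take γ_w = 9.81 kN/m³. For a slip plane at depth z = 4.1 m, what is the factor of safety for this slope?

FS = 0.77

With seepage parallel to the slope and the water table at the surface, the effective normal stress on the slip plane uses the buoyant unit weight γ' = γ_sat − γ_w while the driving shear stress uses γ_sat:
FS = [c' + γ' z cos²β tanφ'] / [γ_sat z sinβ cosβ]
γ' = 19.6 − 9.81 = 9.79 kN/m³
Numerator = 11.2 + 9.79·4.1·cos²33.1°·tan31.1° = 11.2 + 9.79·4.1·0.7018·0.6032 = 28.192 kPa
Denominator = 19.6·4.1·sin33.1°·cos33.1° = 19.6·4.1·0.5461·0.8377 = 36.763 kPa
FS = 28.192 / 36.763 = 0.767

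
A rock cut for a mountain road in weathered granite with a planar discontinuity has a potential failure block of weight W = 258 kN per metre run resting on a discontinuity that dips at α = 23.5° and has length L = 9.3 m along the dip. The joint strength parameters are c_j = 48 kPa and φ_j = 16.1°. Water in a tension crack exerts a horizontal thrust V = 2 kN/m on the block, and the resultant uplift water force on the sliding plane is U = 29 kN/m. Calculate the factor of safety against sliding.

FS = 4.83

Resolving the block weight along and normal to the plane and applying the Mohr–Coulomb strength on the joint:
N' = W cosα − U − V sinα = 258·cos23.5° − 29 − 2·sin23.5° = 206.8 kN/m
Driving force T = W sinα + V cosα = 258·sin23.5° + 2·cos23.5° = 104.7 kN/m
Resisting force R = c_j·L + N'·tanφ_j = 48·9.3 + 206.8·tan16.1° = 446.4 + 59.7 = 506.1 kN/m
FS = R / T = 506.1 / 104.7 = 4.833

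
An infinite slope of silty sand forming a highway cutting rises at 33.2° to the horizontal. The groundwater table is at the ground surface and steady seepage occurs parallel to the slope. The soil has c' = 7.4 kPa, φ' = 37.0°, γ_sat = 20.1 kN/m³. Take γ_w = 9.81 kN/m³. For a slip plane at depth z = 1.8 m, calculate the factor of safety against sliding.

FS = 1.04

With seepage parallel to the slope and the water table at the surface, the effective normal stress on the slip plane uses the buoyant unit weight γ' = γ_sat − γ_w while the driving shear stress uses γ_sat:
FS = [c' + γ' z cos²β tanφ'] / [γ_sat z sinβ cosβ]
γ' = 20.1 − 9.81 = 10.29 kN/m³
Numerator = 7.4 + 10.29·1.8·cos²33.2°·tan37.0° = 7.4 + 10.29·1.8·0.7002·0.7536 = 17.173 kPa
Denominator = 20.1·1.8·sin33.2°·cos33.2° = 20.1·1.8·0.5476·0.8368 = 16.577 kPa
FS = 17.173 / 16.577 = 1.036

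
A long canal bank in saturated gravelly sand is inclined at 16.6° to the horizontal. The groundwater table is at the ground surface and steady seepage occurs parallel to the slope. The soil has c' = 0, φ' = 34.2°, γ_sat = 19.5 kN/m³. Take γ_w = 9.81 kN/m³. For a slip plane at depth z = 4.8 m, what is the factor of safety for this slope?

FS = 1.13

With seepage parallel to the slope and the water table at the surface, the effective normal stress on the slip plane uses the buoyant unit weight γ' = γ_sat − γ_w while the driving shear stress uses γ_sat:
FS = [c' + γ' z cos²β tanφ'] / [γ_sat z sinβ cosβ]
(For c' = 0 this reduces to FS = (γ'/γ_sat)·tanφ'/tanβ.)
γ' = 19.5 − 9.81 = 9.69 kN/m³
Numerator = 0.0 + 9.69·4.8·cos²16.6°·tan34.2° = 0.0 + 9.69·4.8·0.9184·0.6796 = 29.030 kPa
Denominator = 19.5·4.8·sin16.6°·cos16.6° = 19.5·4.8·0.2857·0.9583 = 25.626 kPa
FS = 29.030 / 25.626 = 1.133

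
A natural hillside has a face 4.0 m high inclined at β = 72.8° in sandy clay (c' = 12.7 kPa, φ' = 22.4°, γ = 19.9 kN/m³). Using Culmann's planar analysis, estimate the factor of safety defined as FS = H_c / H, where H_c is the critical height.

H_c = (4c'/γ) · sinβ cosφ' / [1 − cos(β − φ')]
    = (4·12.7/19.9) · sin72.8°·cos22.4° / [1 − cos50.4°]
    = 2.553 · 0.8832 / 0.3626 = 6.22 m
FS = H_c / H = 6.22 / 4.0 = 1.555

FS = 1.55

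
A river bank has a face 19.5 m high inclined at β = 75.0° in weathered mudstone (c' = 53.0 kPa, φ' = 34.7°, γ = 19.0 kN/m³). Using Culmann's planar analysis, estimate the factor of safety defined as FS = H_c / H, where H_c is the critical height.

FS = 1.91

H_c = (4c'/γ) · sinβ cosφ' / [1 − cos(β − φ')]
    = (4·53.0/19.0) · sin75.0°·cos34.7° / [1 − cos40.3°]
    = 11.158 · 0.7941 / 0.2373 = 37.34 m
FS = H_c / H = 37.34 / 19.5 = 1.915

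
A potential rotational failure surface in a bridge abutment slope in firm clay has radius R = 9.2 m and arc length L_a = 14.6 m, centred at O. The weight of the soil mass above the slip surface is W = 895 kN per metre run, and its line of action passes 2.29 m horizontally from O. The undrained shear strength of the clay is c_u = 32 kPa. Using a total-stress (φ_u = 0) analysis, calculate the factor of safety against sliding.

Taking moments about the centre O, the resisting moment is provided by the undrained shear strength acting along the arc:
M_R = c_u·L_a·R = 32·14.60·9.2 = 4298.2 kN·m/m
M_D = W·d = 895·2.29 = 2049.6 kN·m/m
FS = M_R / M_D = 4298.2 / 2049.6 = 2.097

FS = 2.10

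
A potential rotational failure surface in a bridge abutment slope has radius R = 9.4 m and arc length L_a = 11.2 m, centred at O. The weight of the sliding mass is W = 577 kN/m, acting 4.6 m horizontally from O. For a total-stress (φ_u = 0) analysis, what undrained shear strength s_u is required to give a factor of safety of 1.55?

FS = s_u·L_a·R / (W·d), so s_u = FS·W·d / (L_a·R).
s_u = 1.55·577·4.6 / (11.20·9.4) = 4114.0 / 105.28 = 39.08 kPa

s_u = 39.1 kPa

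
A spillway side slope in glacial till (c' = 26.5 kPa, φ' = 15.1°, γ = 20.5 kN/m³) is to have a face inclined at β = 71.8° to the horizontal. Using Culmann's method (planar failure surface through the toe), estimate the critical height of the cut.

Culmann's analysis gives the critical failure plane at α_cr = (β + φ')/2 = (71.8 + 15.1)/2 = 43.4°, and the critical height
H_c = (4c'/γ) · sinβ cosφ' / [1 − cos(β − φ')]
    = (4·26.5/20.5) · sin71.8°·cos15.1° / [1 − cos(56.7°)]
    = 5.171 · 0.9500·0.9655 / [1 − 0.5490]
    = 5.171 · 0.9172 / 0.4510
    = 10.52 m

H_c = 10.52 m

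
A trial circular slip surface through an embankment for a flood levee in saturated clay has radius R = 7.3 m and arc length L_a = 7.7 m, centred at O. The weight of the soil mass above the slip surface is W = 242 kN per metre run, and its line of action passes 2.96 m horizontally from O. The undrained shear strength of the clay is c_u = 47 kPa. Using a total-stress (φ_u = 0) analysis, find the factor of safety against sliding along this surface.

FS = 3.69

Taking moments about the centre O, the resisting moment is provided by the undrained shear strength acting along the arc:
M_R = c_u·L_a·R = 47·7.70·7.3 = 2641.9 kN·m/m
M_D = W·d = 242·2.96 = 716.3 kN·m/m
FS = M_R / M_D = 2641.9 / 716.3 = 3.688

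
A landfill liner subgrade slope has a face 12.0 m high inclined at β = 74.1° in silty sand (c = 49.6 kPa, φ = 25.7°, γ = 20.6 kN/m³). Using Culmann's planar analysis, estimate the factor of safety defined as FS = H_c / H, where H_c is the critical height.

H_c = (4c/γ) · sinβ cosφ / [1 − cos(β − φ)]
    = (4·49.6/20.6) · sin74.1°·cos25.7° / [1 − cos48.4°]
    = 9.631 · 0.8666 / 0.3361 = 24.83 m
FS = H_c / H = 24.83 / 12.0 = 2.070

FS = 2.07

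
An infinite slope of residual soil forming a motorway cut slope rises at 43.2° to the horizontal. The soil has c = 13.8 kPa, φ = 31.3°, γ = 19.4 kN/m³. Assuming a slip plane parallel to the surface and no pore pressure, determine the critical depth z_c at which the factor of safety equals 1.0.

Setting FS = 1.00 in FS = [c + γz cos²β tanφ] / [γz sinβ cosβ] and solving for z:
z = c / [γ cosβ (FS·sinβ − cosβ·tanφ)]
  = 13.8 / [19.4·cos43.2°·(1.00·sin43.2° − cos43.2°·tan31.3°)]
  = 13.8 / [19.4·0.7290·(1.00·0.6845 − 0.7290·0.6080)]
  = 13.8 / 3.4128 = 4.044 m

z_c = 4.04 m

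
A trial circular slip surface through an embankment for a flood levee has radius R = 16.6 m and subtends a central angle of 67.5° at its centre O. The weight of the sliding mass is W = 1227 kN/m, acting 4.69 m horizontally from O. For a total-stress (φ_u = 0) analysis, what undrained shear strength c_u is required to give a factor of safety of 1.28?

FS = c_u·L_a·R / (W·d), so c_u = FS·W·d / (L_a·R).
Arc length L_a = R·θ = 16.6·(67.5°·π/180) = 16.6·1.1781 = 19.56 m
c_u = 1.28·1227·4.69 / (19.56·16.6) = 7365.9 / 324.64 = 22.69 kPa

c_u = 22.7 kPa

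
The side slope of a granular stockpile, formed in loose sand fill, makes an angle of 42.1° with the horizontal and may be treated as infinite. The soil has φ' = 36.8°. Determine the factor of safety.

For a dry cohesionless infinite slope the factor of safety is FS = tanφ' / tanβ.
FS = tan36.8° / tan42.1° = 0.7481 / 0.9036 = 0.828

FS = 0.83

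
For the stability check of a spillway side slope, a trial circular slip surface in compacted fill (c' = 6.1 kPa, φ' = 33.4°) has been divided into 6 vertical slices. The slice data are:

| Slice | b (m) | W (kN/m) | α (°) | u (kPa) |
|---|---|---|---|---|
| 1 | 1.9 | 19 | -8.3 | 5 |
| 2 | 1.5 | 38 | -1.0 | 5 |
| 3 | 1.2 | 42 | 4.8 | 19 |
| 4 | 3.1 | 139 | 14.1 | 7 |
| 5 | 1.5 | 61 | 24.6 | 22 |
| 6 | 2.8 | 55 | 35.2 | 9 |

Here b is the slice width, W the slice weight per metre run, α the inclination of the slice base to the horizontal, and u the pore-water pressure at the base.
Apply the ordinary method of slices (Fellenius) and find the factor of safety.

FS = 2.34

Ordinary method of slices: FS = Σ[c'·Δl_i + (W_i cosα_i − u_i·Δl_i)·tanφ'] / Σ W_i sinα_i, with Δl_i = b_i / cosα_i.
Slice 1: Δl = 1.9/cos(-8.3°) = 1.920 m; N'_1 = 19·cos(-8.3°) − 5·1.920 = 9.2; c'Δl = 11.71; W sinα = -2.7
Slice 2: Δl = 1.5/cos(-1.0°) = 1.500 m; N'_2 = 38·cos(-1.0°) − 5·1.500 = 30.5; c'Δl = 9.15; W sinα = -0.7
Slice 3: Δl = 1.2/cos4.8° = 1.204 m; N'_3 = 42·cos4.8° − 19·1.204 = 19.0; c'Δl = 7.35; W sinα = 3.5
Slice 4: Δl = 3.1/cos14.1° = 3.196 m; N'_4 = 139·cos14.1° − 7·3.196 = 112.4; c'Δl = 19.50; W sinα = 33.9
Slice 5: Δl = 1.5/cos24.6° = 1.650 m; N'_5 = 61·cos24.6° − 22·1.650 = 19.2; c'Δl = 10.06; W sinα = 25.4
Slice 6: Δl = 2.8/cos35.2° = 3.427 m; N'_6 = 55·cos35.2° − 9·3.427 = 14.1; c'Δl = 20.90; W sinα = 31.7
Σc'Δl = 78.7 kN/m; ΣN' = 204.4 kN/m; ΣW sinα = 91.1 kN/m
Resisting = 78.7 + 204.4·tan33.4° = 78.7 + 134.8 = 213.4 kN/m
FS = 213.4 / 91.1 = 2.344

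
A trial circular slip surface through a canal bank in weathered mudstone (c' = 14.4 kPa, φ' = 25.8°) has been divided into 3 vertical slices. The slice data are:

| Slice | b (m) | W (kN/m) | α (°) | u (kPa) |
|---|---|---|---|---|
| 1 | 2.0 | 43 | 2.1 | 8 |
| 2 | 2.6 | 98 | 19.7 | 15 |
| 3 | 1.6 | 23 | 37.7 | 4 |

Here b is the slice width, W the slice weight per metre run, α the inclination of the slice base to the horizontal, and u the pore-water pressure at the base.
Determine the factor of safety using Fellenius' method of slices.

FS = 2.88

Ordinary method of slices: FS = Σ[c'·Δl_i + (W_i cosα_i − u_i·Δl_i)·tanφ'] / Σ W_i sinα_i, with Δl_i = b_i / cosα_i.
Slice 1: Δl = 2.0/cos2.1° = 2.001 m; N'_1 = 43·cos2.1° − 8·2.001 = 27.0; c'Δl = 28.82; W sinα = 1.6
Slice 2: Δl = 2.6/cos19.7° = 2.762 m; N'_2 = 98·cos19.7° − 15·2.762 = 50.8; c'Δl = 39.77; W sinα = 33.0
Slice 3: Δl = 1.6/cos37.7° = 2.022 m; N'_3 = 23·cos37.7° − 4·2.022 = 10.1; c'Δl = 29.12; W sinα = 14.1
Σc'Δl = 97.7 kN/m; ΣN' = 87.9 kN/m; ΣW sinα = 48.7 kN/m
Resisting = 97.7 + 87.9·tan25.8° = 97.7 + 42.5 = 140.2 kN/m
FS = 140.2 / 48.7 = 2.880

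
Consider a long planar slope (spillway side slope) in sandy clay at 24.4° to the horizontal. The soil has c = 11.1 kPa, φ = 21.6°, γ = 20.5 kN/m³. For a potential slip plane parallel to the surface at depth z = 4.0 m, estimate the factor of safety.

For an infinite slope with a slip plane parallel to the surface (no pore pressure): FS = [c + γz cos²β tanφ] / [γz sinβ cosβ].
γz = 20.5·4.0 = 82.00 kN/m²
Numerator = 11.1 + 82.00·cos²24.4°·tan21.6° = 11.1 + 82.00·0.8293·0.3959 = 38.026 kPa
Denominator = 82.00·sin24.4°·cos24.4° = 82.00·0.4131·0.9107 = 30.849 kPa
FS = 38.026 / 30.849 = 1.233

FS = 1.23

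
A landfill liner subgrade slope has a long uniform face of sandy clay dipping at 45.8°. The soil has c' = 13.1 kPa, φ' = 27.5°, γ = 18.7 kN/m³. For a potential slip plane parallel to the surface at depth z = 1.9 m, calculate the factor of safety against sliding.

For an infinite slope with a slip plane parallel to the surface (no pore pressure): FS = [c' + γz cos²β tanφ'] / [γz sinβ cosβ].
γz = 18.7·1.9 = 35.53 kN/m²
Numerator = 13.1 + 35.53·cos²45.8°·tan27.5° = 13.1 + 35.53·0.4860·0.5206 = 22.090 kPa
Denominator = 35.53·sin45.8°·cos45.8° = 35.53·0.7169·0.6972 = 17.758 kPa
FS = 22.090 / 17.758 = 1.244

FS = 1.24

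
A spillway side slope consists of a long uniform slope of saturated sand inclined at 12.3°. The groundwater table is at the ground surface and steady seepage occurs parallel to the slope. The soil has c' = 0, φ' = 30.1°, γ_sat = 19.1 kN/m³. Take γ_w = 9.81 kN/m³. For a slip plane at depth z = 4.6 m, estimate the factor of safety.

With seepage parallel to the slope and the water table at the surface, the effective normal stress on the slip plane uses the buoyant unit weight γ' = γ_sat − γ_w while the driving shear stress uses γ_sat:
FS = [c' + γ' z cos²β tanφ'] / [γ_sat z sinβ cosβ]
(For c' = 0 this reduces to FS = (γ'/γ_sat)·tanφ'/tanβ.)
γ' = 19.1 − 9.81 = 9.29 kN/m³
Numerator = 0.0 + 9.29·4.6·cos²12.3°·tan30.1° = 0.0 + 9.29·4.6·0.9546·0.5797 = 23.648 kPa
Denominator = 19.1·4.6·sin12.3°·cos12.3° = 19.1·4.6·0.2130·0.9770 = 18.287 kPa
FS = 23.648 / 18.287 = 1.293

FS = 1.29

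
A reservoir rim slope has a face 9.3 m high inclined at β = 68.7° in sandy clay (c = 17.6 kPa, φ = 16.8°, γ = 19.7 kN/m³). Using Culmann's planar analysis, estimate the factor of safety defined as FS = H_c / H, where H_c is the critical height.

FS = 0.89

H_c = (4c/γ) · sinβ cosφ / [1 − cos(β − φ)]
    = (4·17.6/19.7) · sin68.7°·cos16.8° / [1 − cos51.9°]
    = 3.574 · 0.8919 / 0.3830 = 8.32 m
FS = H_c / H = 8.32 / 9.3 = 0.895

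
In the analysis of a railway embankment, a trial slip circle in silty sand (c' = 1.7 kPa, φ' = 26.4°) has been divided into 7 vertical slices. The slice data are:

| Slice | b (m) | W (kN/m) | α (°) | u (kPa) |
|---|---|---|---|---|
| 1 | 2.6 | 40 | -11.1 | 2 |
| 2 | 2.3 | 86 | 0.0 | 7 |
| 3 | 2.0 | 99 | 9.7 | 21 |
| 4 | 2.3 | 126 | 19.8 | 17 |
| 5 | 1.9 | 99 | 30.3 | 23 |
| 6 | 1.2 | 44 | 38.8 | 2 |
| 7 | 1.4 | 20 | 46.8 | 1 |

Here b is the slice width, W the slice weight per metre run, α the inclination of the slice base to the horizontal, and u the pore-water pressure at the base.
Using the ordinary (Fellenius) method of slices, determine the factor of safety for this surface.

FS = 1.26

Ordinary method of slices: FS = Σ[c'·Δl_i + (W_i cosα_i − u_i·Δl_i)·tanφ'] / Σ W_i sinα_i, with Δl_i = b_i / cosα_i.
Slice 1: Δl = 2.6/cos(-11.1°) = 2.650 m; N'_1 = 40·cos(-11.1°) − 2·2.650 = 34.0; c'Δl = 4.50; W sinα = -7.7
Slice 2: Δl = 2.3/cos0.0° = 2.300 m; N'_2 = 86·cos0.0° − 7·2.300 = 69.9; c'Δl = 3.91; W sinα = 0.0
Slice 3: Δl = 2.0/cos9.7° = 2.029 m; N'_3 = 99·cos9.7° − 21·2.029 = 55.0; c'Δl = 3.45; W sinα = 16.7
Slice 4: Δl = 2.3/cos19.8° = 2.445 m; N'_4 = 126·cos19.8° − 17·2.445 = 77.0; c'Δl = 4.16; W sinα = 42.7
Slice 5: Δl = 1.9/cos30.3° = 2.201 m; N'_5 = 99·cos30.3° − 23·2.201 = 34.9; c'Δl = 3.74; W sinα = 49.9
Slice 6: Δl = 1.2/cos38.8° = 1.540 m; N'_6 = 44·cos38.8° − 2·1.540 = 31.2; c'Δl = 2.62; W sinα = 27.6
Slice 7: Δl = 1.4/cos46.8° = 2.045 m; N'_7 = 20·cos46.8° − 1·2.045 = 11.6; c'Δl = 3.48; W sinα = 14.6
Σc'Δl = 25.9 kN/m; ΣN' = 313.5 kN/m; ΣW sinα = 143.8 kN/m
Resisting = 25.9 + 313.5·tan26.4° = 25.9 + 155.6 = 181.5 kN/m
FS = 181.5 / 143.8 = 1.263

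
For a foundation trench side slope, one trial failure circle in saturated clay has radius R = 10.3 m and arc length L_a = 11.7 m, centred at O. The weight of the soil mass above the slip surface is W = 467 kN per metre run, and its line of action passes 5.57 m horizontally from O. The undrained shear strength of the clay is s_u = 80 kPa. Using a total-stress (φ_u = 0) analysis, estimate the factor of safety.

Taking moments about the centre O, the resisting moment is provided by the undrained shear strength acting along the arc:
M_R = s_u·L_a·R = 80·11.70·10.3 = 9640.8 kN·m/m
M_D = W·d = 467·5.57 = 2601.2 kN·m/m
FS = M_R / M_D = 9640.8 / 2601.2 = 3.706

FS = 3.71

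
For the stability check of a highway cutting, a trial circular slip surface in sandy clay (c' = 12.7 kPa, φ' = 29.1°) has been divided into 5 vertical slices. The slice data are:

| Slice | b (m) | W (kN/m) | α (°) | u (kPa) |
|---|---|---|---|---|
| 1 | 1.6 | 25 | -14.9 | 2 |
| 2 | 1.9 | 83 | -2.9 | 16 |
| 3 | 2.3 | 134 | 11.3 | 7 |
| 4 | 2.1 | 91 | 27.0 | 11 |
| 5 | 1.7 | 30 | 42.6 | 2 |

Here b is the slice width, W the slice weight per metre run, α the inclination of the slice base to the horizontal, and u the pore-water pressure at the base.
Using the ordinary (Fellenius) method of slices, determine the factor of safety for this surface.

FS = 3.62

Ordinary method of slices: FS = Σ[c'·Δl_i + (W_i cosα_i − u_i·Δl_i)·tanφ'] / Σ W_i sinα_i, with Δl_i = b_i / cosα_i.
Slice 1: Δl = 1.6/cos(-14.9°) = 1.656 m; N'_1 = 25·cos(-14.9°) − 2·1.656 = 20.8; c'Δl = 21.03; W sinα = -6.4
Slice 2: Δl = 1.9/cos(-2.9°) = 1.902 m; N'_2 = 83·cos(-2.9°) − 16·1.902 = 52.5; c'Δl = 24.16; W sinα = -4.2
Slice 3: Δl = 2.3/cos11.3° = 2.345 m; N'_3 = 134·cos11.3° − 7·2.345 = 115.0; c'Δl = 29.79; W sinα = 26.3
Slice 4: Δl = 2.1/cos27.0° = 2.357 m; N'_4 = 91·cos27.0° − 11·2.357 = 55.2; c'Δl = 29.93; W sinα = 41.3
Slice 5: Δl = 1.7/cos42.6° = 2.309 m; N'_5 = 30·cos42.6° − 2·2.309 = 17.5; c'Δl = 29.33; W sinα = 20.3
Σc'Δl = 134.2 kN/m; ΣN' = 260.9 kN/m; ΣW sinα = 77.2 kN/m
Resisting = 134.2 + 260.9·tan29.1° = 134.2 + 145.2 = 279.5 kN/m
FS = 279.5 / 77.2 = 3.618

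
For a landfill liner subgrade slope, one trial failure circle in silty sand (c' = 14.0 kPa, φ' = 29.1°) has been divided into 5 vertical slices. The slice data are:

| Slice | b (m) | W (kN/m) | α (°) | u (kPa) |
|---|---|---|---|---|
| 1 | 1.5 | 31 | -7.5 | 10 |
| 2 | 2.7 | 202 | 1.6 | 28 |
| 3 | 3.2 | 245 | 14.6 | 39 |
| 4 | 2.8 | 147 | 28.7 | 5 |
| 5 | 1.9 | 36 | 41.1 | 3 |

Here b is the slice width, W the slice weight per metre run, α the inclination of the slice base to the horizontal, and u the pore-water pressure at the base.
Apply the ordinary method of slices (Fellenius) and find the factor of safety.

FS = 2.53

Ordinary method of slices: FS = Σ[c'·Δl_i + (W_i cosα_i − u_i·Δl_i)·tanφ'] / Σ W_i sinα_i, with Δl_i = b_i / cosα_i.
Slice 1: Δl = 1.5/cos(-7.5°) = 1.513 m; N'_1 = 31·cos(-7.5°) − 10·1.513 = 15.6; c'Δl = 21.18; W sinα = -4.0
Slice 2: Δl = 2.7/cos1.6° = 2.701 m; N'_2 = 202·cos1.6° − 28·2.701 = 126.3; c'Δl = 37.81; W sinα = 5.6
Slice 3: Δl = 3.2/cos14.6° = 3.307 m; N'_3 = 245·cos14.6° − 39·3.307 = 108.1; c'Δl = 46.29; W sinα = 61.8
Slice 4: Δl = 2.8/cos28.7° = 3.192 m; N'_4 = 147·cos28.7° − 5·3.192 = 113.0; c'Δl = 44.69; W sinα = 70.6
Slice 5: Δl = 1.9/cos41.1° = 2.521 m; N'_5 = 36·cos41.1° − 3·2.521 = 19.6; c'Δl = 35.30; W sinα = 23.7
Σc'Δl = 185.3 kN/m; ΣN' = 382.6 kN/m; ΣW sinα = 157.6 kN/m
Resisting = 185.3 + 382.6·tan29.1° = 185.3 + 212.9 = 398.2 kN/m
FS = 398.2 / 157.6 = 2.527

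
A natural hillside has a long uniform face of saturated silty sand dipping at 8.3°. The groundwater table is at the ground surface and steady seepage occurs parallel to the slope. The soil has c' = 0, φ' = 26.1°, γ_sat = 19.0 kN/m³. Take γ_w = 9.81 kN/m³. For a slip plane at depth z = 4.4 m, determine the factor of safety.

With seepage parallel to the slope and the water table at the surface, the effective normal stress on the slip plane uses the buoyant unit weight γ' = γ_sat − γ_w while the driving shear stress uses γ_sat:
FS = [c' + γ' z cos²β tanφ'] / [γ_sat z sinβ cosβ]
(For c' = 0 this reduces to FS = (γ'/γ_sat)·tanφ'/tanβ.)
γ' = 19.0 − 9.81 = 9.19 kN/m³
Numerator = 0.0 + 9.19·4.4·cos²8.3°·tan26.1° = 0.0 + 9.19·4.4·0.9792·0.4899 = 19.397 kPa
Denominator = 19.0·4.4·sin8.3°·cos8.3° = 19.0·4.4·0.1444·0.9895 = 11.942 kPa
FS = 19.397 / 11.942 = 1.624

FS = 1.62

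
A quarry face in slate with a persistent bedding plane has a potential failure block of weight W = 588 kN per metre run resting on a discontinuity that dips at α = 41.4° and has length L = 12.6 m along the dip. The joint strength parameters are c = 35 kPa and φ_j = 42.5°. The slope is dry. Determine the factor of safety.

FS = 2.17

Resolving the block weight along and normal to the plane and applying the Mohr–Coulomb strength on the joint:
N' = W cosα = 588·cos41.4° = 441.1 kN/m
Driving force T = W sinα = 588·sin41.4° = 388.9 kN/m
Resisting force R = c·L + N'·tanφ_j = 35·12.6 + 441.1·tan42.5° = 441.0 + 404.2 = 845.2 kN/m
FS = R / T = 845.2 / 388.9 = 2.173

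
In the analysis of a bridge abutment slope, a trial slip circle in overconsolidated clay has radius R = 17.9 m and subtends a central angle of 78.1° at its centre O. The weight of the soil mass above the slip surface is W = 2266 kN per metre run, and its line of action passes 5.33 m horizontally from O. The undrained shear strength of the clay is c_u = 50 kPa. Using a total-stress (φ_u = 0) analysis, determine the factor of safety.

FS = 1.81

Taking moments about the centre O, the resisting moment is provided by the undrained shear strength acting along the arc:
Arc length L_a = R·θ = 17.9·(78.1°·π/180) = 17.9·1.3631 = 24.40 m
M_R = c_u·L_a·R = 50·24.40·17.9 = 21837.6 kN·m/m
M_D = W·d = 2266·5.33 = 12077.8 kN·m/m
FS = M_R / M_D = 21837.6 / 12077.8 = 1.808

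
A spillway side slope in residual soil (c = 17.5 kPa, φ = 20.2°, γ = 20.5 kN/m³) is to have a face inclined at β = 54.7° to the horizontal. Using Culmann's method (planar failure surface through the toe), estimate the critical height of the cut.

Culmann's analysis gives the critical failure plane at α_cr = (β + φ)/2 = (54.7 + 20.2)/2 = 37.5°, and the critical height
H_c = (4c/γ) · sinβ cosφ / [1 − cos(β − φ)]
    = (4·17.5/20.5) · sin54.7°·cos20.2° / [1 − cos(34.5°)]
    = 3.415 · 0.8161·0.9385 / [1 − 0.8241]
    = 3.415 · 0.7659 / 0.1759
    = 14.87 m

H_c = 14.87 m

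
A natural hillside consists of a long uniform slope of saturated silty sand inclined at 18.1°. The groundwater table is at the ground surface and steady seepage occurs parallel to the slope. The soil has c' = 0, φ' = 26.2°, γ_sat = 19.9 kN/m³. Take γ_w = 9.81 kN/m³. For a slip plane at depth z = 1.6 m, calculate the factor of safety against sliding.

With seepage parallel to the slope and the water table at the surface, the effective normal stress on the slip plane uses the buoyant unit weight γ' = γ_sat − γ_w while the driving shear stress uses γ_sat:
FS = [c' + γ' z cos²β tanφ'] / [γ_sat z sinβ cosβ]
(For c' = 0 this reduces to FS = (γ'/γ_sat)·tanφ'/tanβ.)
γ' = 19.9 − 9.81 = 10.09 kN/m³
Numerator = 0.0 + 10.09·1.6·cos²18.1°·tan26.2° = 0.0 + 10.09·1.6·0.9035·0.4921 = 7.177 kPa
Denominator = 19.9·1.6·sin18.1°·cos18.1° = 19.9·1.6·0.3107·0.9505 = 9.402 kPa
FS = 7.177 / 9.402 = 0.763

FS = 0.76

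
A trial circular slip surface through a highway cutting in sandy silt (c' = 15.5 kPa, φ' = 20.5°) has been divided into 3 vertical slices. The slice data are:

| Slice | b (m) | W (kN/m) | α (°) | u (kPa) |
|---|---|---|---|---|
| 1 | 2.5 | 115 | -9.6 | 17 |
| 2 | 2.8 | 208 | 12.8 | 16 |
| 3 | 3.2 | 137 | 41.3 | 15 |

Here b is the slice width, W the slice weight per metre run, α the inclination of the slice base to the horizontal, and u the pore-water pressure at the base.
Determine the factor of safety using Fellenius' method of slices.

Ordinary method of slices: FS = Σ[c'·Δl_i + (W_i cosα_i − u_i·Δl_i)·tanφ'] / Σ W_i sinα_i, with Δl_i = b_i / cosα_i.
Slice 1: Δl = 2.5/cos(-9.6°) = 2.536 m; N'_1 = 115·cos(-9.6°) − 17·2.536 = 70.3; c'Δl = 39.30; W sinα = -19.2
Slice 2: Δl = 2.8/cos12.8° = 2.871 m; N'_2 = 208·cos12.8° − 16·2.871 = 156.9; c'Δl = 44.51; W sinα = 46.1
Slice 3: Δl = 3.2/cos41.3° = 4.259 m; N'_3 = 137·cos41.3° − 15·4.259 = 39.0; c'Δl = 66.02; W sinα = 90.4
Σc'Δl = 149.8 kN/m; ΣN' = 266.2 kN/m; ΣW sinα = 117.3 kN/m
Resisting = 149.8 + 266.2·tan20.5° = 149.8 + 99.5 = 249.4 kN/m
FS = 249.4 / 117.3 = 2.125

FS = 2.13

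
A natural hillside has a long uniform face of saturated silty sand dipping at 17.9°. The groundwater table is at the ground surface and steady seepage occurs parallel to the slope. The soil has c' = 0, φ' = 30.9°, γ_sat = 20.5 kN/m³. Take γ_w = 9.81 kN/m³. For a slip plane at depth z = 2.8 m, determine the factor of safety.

FS = 0.97

With seepage parallel to the slope and the water table at the surface, the effective normal stress on the slip plane uses the buoyant unit weight γ' = γ_sat − γ_w while the driving shear stress uses γ_sat:
FS = [c' + γ' z cos²β tanφ'] / [γ_sat z sinβ cosβ]
(For c' = 0 this reduces to FS = (γ'/γ_sat)·tanφ'/tanβ.)
γ' = 20.5 − 9.81 = 10.69 kN/m³
Numerator = 0.0 + 10.69·2.8·cos²17.9°·tan30.9° = 0.0 + 10.69·2.8·0.9055·0.5985 = 16.222 kPa
Denominator = 20.5·2.8·sin17.9°·cos17.9° = 20.5·2.8·0.3074·0.9516 = 16.788 kPa
FS = 16.222 / 16.788 = 0.966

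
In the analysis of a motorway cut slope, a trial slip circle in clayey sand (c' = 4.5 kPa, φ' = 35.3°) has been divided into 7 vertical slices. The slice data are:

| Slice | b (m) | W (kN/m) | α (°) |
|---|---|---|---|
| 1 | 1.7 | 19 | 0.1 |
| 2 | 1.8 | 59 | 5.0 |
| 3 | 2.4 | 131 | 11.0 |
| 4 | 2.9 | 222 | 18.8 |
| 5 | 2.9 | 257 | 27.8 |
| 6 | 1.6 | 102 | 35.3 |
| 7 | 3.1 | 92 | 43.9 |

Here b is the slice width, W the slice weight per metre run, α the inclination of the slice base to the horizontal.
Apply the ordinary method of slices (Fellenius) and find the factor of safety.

Ordinary method of slices: FS = Σ[c'·Δl_i + (W_i cosα_i)·tanφ'] / Σ W_i sinα_i, with Δl_i = b_i / cosα_i.
Slice 1: Δl = 1.7/cos0.1° = 1.700 m; N'_1 = 19·cos0.1° = 19.0; c'Δl = 7.65; W sinα = 0.0
Slice 2: Δl = 1.8/cos5.0° = 1.807 m; N'_2 = 59·cos5.0° = 58.8; c'Δl = 8.13; W sinα = 5.1
Slice 3: Δl = 2.4/cos11.0° = 2.445 m; N'_3 = 131·cos11.0° = 128.6; c'Δl = 11.00; W sinα = 25.0
Slice 4: Δl = 2.9/cos18.8° = 3.063 m; N'_4 = 222·cos18.8° = 210.2; c'Δl = 13.79; W sinα = 71.5
Slice 5: Δl = 2.9/cos27.8° = 3.278 m; N'_5 = 257·cos27.8° = 227.3; c'Δl = 14.75; W sinα = 119.9
Slice 6: Δl = 1.6/cos35.3° = 1.960 m; N'_6 = 102·cos35.3° = 83.2; c'Δl = 8.82; W sinα = 58.9
Slice 7: Δl = 3.1/cos43.9° = 4.302 m; N'_7 = 92·cos43.9° = 66.3; c'Δl = 19.36; W sinα = 63.8
Σc'Δl = 83.5 kN/m; ΣN' = 793.4 kN/m; ΣW sinα = 344.3 kN/m
Resisting = 83.5 + 793.4·tan35.3° = 83.5 + 561.8 = 645.3 kN/m
FS = 645.3 / 344.3 = 1.874

FS = 1.87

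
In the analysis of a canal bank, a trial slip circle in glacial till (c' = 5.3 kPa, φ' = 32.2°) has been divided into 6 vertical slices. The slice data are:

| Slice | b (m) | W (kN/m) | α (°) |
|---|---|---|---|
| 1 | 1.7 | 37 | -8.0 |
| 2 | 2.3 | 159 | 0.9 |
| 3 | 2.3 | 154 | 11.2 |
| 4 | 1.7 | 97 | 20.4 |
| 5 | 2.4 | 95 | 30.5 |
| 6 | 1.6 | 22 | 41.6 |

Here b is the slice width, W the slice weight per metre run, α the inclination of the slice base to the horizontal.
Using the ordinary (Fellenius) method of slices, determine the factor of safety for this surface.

FS = 3.28

Ordinary method of slices: FS = Σ[c'·Δl_i + (W_i cosα_i)·tanφ'] / Σ W_i sinα_i, with Δl_i = b_i / cosα_i.
Slice 1: Δl = 1.7/cos(-8.0°) = 1.717 m; N'_1 = 37·cos(-8.0°) = 36.6; c'Δl = 9.10; W sinα = -5.1
Slice 2: Δl = 2.3/cos0.9° = 2.300 m; N'_2 = 159·cos0.9° = 159.0; c'Δl = 12.19; W sinα = 2.5
Slice 3: Δl = 2.3/cos11.2° = 2.345 m; N'_3 = 154·cos11.2° = 151.1; c'Δl = 12.43; W sinα = 29.9
Slice 4: Δl = 1.7/cos20.4° = 1.814 m; N'_4 = 97·cos20.4° = 90.9; c'Δl = 9.61; W sinα = 33.8
Slice 5: Δl = 2.4/cos30.5° = 2.785 m; N'_5 = 95·cos30.5° = 81.9; c'Δl = 14.76; W sinα = 48.2
Slice 6: Δl = 1.6/cos41.6° = 2.140 m; N'_6 = 22·cos41.6° = 16.5; c'Δl = 11.34; W sinα = 14.6
Σc'Δl = 69.4 kN/m; ΣN' = 535.9 kN/m; ΣW sinα = 123.9 kN/m
Resisting = 69.4 + 535.9·tan32.2° = 69.4 + 337.5 = 406.9 kN/m
FS = 406.9 / 123.9 = 3.284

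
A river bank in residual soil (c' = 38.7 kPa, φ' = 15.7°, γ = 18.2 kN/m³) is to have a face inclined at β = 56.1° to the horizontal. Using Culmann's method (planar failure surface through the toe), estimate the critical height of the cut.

H_c = 28.50 m

Culmann's analysis gives the critical failure plane at α_cr = (β + φ')/2 = (56.1 + 15.7)/2 = 35.9°, and the critical height
H_c = (4c'/γ) · sinβ cosφ' / [1 − cos(β − φ')]
    = (4·38.7/18.2) · sin56.1°·cos15.7° / [1 − cos(40.4°)]
    = 8.505 · 0.8300·0.9627 / [1 − 0.7615]
    = 8.505 · 0.7990 / 0.2385
    = 28.50 m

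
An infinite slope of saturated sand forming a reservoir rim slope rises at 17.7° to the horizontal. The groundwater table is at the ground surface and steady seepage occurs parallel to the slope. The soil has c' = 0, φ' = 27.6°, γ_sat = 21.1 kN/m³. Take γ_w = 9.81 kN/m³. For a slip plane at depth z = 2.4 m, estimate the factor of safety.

FS = 0.88

With seepage parallel to the slope and the water table at the surface, the effective normal stress on the slip plane uses the buoyant unit weight γ' = γ_sat − γ_w while the driving shear stress uses γ_sat:
FS = [c' + γ' z cos²β tanφ'] / [γ_sat z sinβ cosβ]
(For c' = 0 this reduces to FS = (γ'/γ_sat)·tanφ'/tanβ.)
γ' = 21.1 − 9.81 = 11.29 kN/m³
Numerator = 0.0 + 11.29·2.4·cos²17.7°·tan27.6° = 0.0 + 11.29·2.4·0.9076·0.5228 = 12.856 kPa
Denominator = 21.1·2.4·sin17.7°·cos17.7° = 21.1·2.4·0.3040·0.9527 = 14.667 kPa
FS = 12.856 / 14.667 = 0.877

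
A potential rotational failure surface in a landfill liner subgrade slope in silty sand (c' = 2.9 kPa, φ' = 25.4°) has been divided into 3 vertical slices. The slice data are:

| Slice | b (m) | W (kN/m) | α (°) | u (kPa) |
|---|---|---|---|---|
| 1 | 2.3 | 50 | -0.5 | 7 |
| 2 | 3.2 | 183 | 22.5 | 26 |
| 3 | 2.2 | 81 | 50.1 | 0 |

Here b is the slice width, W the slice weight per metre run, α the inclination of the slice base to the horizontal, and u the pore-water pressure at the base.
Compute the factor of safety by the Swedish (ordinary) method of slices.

FS = 0.80

Ordinary method of slices: FS = Σ[c'·Δl_i + (W_i cosα_i − u_i·Δl_i)·tanφ'] / Σ W_i sinα_i, with Δl_i = b_i / cosα_i.
Slice 1: Δl = 2.3/cos(-0.5°) = 2.300 m; N'_1 = 50·cos(-0.5°) − 7·2.300 = 33.9; c'Δl = 6.67; W sinα = -0.4
Slice 2: Δl = 3.2/cos22.5° = 3.464 m; N'_2 = 183·cos22.5° − 26·3.464 = 79.0; c'Δl = 10.04; W sinα = 70.0
Slice 3: Δl = 2.2/cos50.1° = 3.430 m; N'_3 = 81·cos50.1° − 0·3.430 = 52.0; c'Δl = 9.95; W sinα = 62.1
Σc'Δl = 26.7 kN/m; ΣN' = 164.9 kN/m; ΣW sinα = 131.7 kN/m
Resisting = 26.7 + 164.9·tan25.4° = 26.7 + 78.3 = 104.9 kN/m
FS = 104.9 / 131.7 = 0.797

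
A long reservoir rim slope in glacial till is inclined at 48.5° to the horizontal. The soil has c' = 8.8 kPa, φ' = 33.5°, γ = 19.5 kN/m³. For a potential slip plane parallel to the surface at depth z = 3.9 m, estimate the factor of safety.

FS = 0.82

For an infinite slope with a slip plane parallel to the surface (no pore pressure): FS = [c' + γz cos²β tanφ'] / [γz sinβ cosβ].
γz = 19.5·3.9 = 76.05 kN/m²
Numerator = 8.8 + 76.05·cos²48.5°·tan33.5° = 8.8 + 76.05·0.4391·0.6619 = 30.901 kPa
Denominator = 76.05·sin48.5°·cos48.5° = 76.05·0.7490·0.6626 = 37.742 kPa
FS = 30.901 / 37.742 = 0.819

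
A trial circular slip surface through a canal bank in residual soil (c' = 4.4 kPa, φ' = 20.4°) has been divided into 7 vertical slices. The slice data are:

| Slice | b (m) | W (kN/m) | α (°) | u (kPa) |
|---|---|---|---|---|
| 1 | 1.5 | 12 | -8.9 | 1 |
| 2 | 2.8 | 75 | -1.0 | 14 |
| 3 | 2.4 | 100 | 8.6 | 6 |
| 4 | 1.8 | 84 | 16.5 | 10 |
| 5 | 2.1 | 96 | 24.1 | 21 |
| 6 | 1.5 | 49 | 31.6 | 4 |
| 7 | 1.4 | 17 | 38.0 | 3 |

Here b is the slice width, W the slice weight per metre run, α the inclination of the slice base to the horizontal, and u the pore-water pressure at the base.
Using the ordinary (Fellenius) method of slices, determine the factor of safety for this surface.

Ordinary method of slices: FS = Σ[c'·Δl_i + (W_i cosα_i − u_i·Δl_i)·tanφ'] / Σ W_i sinα_i, with Δl_i = b_i / cosα_i.
Slice 1: Δl = 1.5/cos(-8.9°) = 1.518 m; N'_1 = 12·cos(-8.9°) − 1·1.518 = 10.3; c'Δl = 6.68; W sinα = -1.9
Slice 2: Δl = 2.8/cos(-1.0°) = 2.800 m; N'_2 = 75·cos(-1.0°) − 14·2.800 = 35.8; c'Δl = 12.32; W sinα = -1.3
Slice 3: Δl = 2.4/cos8.6° = 2.427 m; N'_3 = 100·cos8.6° − 6·2.427 = 84.3; c'Δl = 10.68; W sinα = 15.0
Slice 4: Δl = 1.8/cos16.5° = 1.877 m; N'_4 = 84·cos16.5° − 10·1.877 = 61.8; c'Δl = 8.26; W sinα = 23.9
Slice 5: Δl = 2.1/cos24.1° = 2.301 m; N'_5 = 96·cos24.1° − 21·2.301 = 39.3; c'Δl = 10.12; W sinα = 39.2
Slice 6: Δl = 1.5/cos31.6° = 1.761 m; N'_6 = 49·cos31.6° − 4·1.761 = 34.7; c'Δl = 7.75; W sinα = 25.7
Slice 7: Δl = 1.4/cos38.0° = 1.777 m; N'_7 = 17·cos38.0° − 3·1.777 = 8.1; c'Δl = 7.82; W sinα = 10.5
Σc'Δl = 63.6 kN/m; ΣN' = 274.3 kN/m; ΣW sinα = 111.0 kN/m
Resisting = 63.6 + 274.3·tan20.4° = 63.6 + 102.0 = 165.6 kN/m
FS = 165.6 / 111.0 = 1.492

FS = 1.49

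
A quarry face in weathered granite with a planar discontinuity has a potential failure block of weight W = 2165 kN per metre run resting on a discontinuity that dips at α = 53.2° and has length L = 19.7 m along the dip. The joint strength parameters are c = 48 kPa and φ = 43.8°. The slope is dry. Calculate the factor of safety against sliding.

Resolving the block weight along and normal to the plane and applying the Mohr–Coulomb strength on the joint:
N' = W cosα = 2165·cos53.2° = 1296.9 kN/m
Driving force T = W sinα = 2165·sin53.2° = 1733.6 kN/m
Resisting force R = c·L + N'·tanφ = 48·19.7 + 1296.9·tan43.8° = 945.6 + 1243.7 = 2189.3 kN/m
FS = R / T = 2189.3 / 1733.6 = 1.263

FS = 1.26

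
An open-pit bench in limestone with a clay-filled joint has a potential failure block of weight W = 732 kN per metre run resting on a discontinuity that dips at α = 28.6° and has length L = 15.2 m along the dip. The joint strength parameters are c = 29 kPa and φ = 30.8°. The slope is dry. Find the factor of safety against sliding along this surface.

Resolving the block weight along and normal to the plane and applying the Mohr–Coulomb strength on the joint:
N' = W cosα = 732·cos28.6° = 642.7 kN/m
Driving force T = W sinα = 732·sin28.6° = 350.4 kN/m
Resisting force R = c·L + N'·tanφ = 29·15.2 + 642.7·tan30.8° = 440.8 + 383.1 = 823.9 kN/m
FS = R / T = 823.9 / 350.4 = 2.351

FS = 2.35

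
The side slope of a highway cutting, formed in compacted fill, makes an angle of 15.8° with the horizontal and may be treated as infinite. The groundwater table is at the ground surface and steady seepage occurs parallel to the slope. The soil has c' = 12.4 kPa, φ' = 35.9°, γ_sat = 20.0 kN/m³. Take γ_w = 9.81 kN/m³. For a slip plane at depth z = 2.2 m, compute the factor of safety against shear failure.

With seepage parallel to the slope and the water table at the surface, the effective normal stress on the slip plane uses the buoyant unit weight γ' = γ_sat − γ_w while the driving shear stress uses γ_sat:
FS = [c' + γ' z cos²β tanφ'] / [γ_sat z sinβ cosβ]
γ' = 20.0 − 9.81 = 10.19 kN/m³
Numerator = 12.4 + 10.19·2.2·cos²15.8°·tan35.9° = 12.4 + 10.19·2.2·0.9259·0.7239 = 27.425 kPa
Denominator = 20.0·2.2·sin15.8°·cos15.8° = 20.0·2.2·0.2723·0.9622 = 11.528 kPa
FS = 27.425 / 11.528 = 2.379

FS = 2.38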